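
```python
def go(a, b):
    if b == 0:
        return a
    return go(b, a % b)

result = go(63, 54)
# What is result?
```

go(63, 54) -> go(54, 9) -> go(9, 0) -> 9

Answer: 9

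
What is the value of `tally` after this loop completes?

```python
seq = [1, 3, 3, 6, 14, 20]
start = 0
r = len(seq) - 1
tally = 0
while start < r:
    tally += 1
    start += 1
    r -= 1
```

Iterations until pointers meet (list length 6)
`tally` takes the values: 0 → 1 → 2 → 3

Answer: 3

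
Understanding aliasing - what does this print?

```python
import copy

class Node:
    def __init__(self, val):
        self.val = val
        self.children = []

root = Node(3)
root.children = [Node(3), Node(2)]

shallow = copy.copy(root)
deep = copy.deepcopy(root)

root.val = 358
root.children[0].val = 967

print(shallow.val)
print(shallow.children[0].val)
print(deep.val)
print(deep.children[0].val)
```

Key concept: deep copy with custom objects.
Step by step:
`root = Node(3)` → root = Node(val=3, children=[])
`root.children = [Node(3), Node(2)]` → root = Node(val=3, children=[Node(val=3, children=[]), Node(val=2, children=[])])
`shallow = copy.copy(root)` → shallow = Node(val=3, children=[Node(val=3, children=[]), Node(val=2, children=[])])
`deep = copy.deepcopy(root)` → deep = Node(val=3, children=[Node(val=3, children=[]), Node(val=2, children=[])])
`root.val = 358` → root = Node(val=358, children=[Node(val=3, children=[]), Node(val=2, children=[])])
`root.children[0].val = 967` → root = Node(val=358, children=[Node(val=967, children=[]), Node(val=2, children=[])]); shallow = Node(val=3, children=[Node(val=967, children=[]), Node(val=2, children=[])])
`print(shallow.val)` → prints 3
`print(shallow.children[0].val)` → prints 967
`print(deep.val)` → prints 3
`print(deep.children[0].val)` → prints 3

Answer:
3
967
3
3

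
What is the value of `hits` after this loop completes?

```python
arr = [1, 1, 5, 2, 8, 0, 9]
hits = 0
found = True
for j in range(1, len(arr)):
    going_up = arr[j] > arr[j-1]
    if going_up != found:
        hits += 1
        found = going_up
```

Count direction changes in [1, 1, 5, 2, 8, 0, 9]
`hits` takes the values: 0 → 1 → 2 → 3 → 4 → 5 → 6

Answer: 6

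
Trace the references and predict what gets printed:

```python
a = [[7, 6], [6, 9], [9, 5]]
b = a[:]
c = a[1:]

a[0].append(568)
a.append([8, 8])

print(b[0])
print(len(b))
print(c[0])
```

Key concept: slice with nested mutation.
Step by step:
`a = [[7, 6], [6, 9], [9, 5]]` → a = [[7, 6], [6, 9], [9, 5]]
`b = a[:]` → b = [[7, 6], [6, 9], [9, 5]]
`c = a[1:]` → c = [[6, 9], [9, 5]]
`a[0].append(568)` → a = [[7, 6, 568], [6, 9], [9, 5]]; b = [[7, 6, 568], [6, 9], [9, 5]]
`a.append([8, 8])` → a = [[7, 6, 568], [6, 9], [9, 5], [8, 8]]
`print(b[0])` → prints [7, 6, 568]
`print(len(b))` → prints 3
`print(c[0])` → prints [6, 9]

Answer:
[7, 6, 568]
3
[6, 9]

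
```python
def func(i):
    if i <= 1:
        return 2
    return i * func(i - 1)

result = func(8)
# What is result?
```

func(8) = 8 * 7 * 6 * 5 * 4 * 3 * 2 * 2 = 80640

Answer: 80640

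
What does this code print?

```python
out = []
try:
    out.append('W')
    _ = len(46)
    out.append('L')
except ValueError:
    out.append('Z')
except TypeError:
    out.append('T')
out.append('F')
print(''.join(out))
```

Execution trace: 'W' (try body) → 'T' (except TypeError) → 'F' (after the try/except). Output: WTF

Answer: WTF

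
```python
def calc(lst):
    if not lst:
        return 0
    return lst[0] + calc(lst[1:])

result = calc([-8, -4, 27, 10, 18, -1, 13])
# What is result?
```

(-8) + (-4) + 27 + 10 + 18 + (-1) + 13 + 0 = 55

Answer: 55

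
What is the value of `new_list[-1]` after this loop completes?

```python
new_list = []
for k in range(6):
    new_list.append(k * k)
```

Last element of squares 0 to 5
`new_list` takes the values: [] → [0] → [0, 1] → [0, 1, 4] → [0, 1, 4, 9] → [0, 1, 4, 9, 16] → [0, 1, 4, 9, 16, 25]
So `new_list[-1]` = 25

Answer: 25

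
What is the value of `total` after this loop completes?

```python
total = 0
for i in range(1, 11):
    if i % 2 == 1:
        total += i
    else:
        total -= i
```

Add odd, subtract even
`total` takes the values: 0 → 1 → -1 → 2 → -2 → 3 → -3 → 4 → -4 → 5 → -5

Answer: -5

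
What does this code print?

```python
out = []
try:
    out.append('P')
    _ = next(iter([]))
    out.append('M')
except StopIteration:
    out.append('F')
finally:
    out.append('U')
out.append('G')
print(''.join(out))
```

Execution trace: 'P' (try body) → 'F' (except StopIteration) → 'U' (finally) → 'G' (after the try/except). Output: PFUG

Answer: PFUG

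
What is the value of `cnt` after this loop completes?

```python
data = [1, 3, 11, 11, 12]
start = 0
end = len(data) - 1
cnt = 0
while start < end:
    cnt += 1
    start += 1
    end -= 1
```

Iterations until pointers meet (list length 5)
`cnt` takes the values: 0 → 1 → 2

Answer: 2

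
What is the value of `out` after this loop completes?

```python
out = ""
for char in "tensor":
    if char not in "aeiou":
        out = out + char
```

Remove vowels from 'tensor'
`out` takes the values: "" → "t" → "tn" → "tns" → "tnsr"

Answer: "tnsr"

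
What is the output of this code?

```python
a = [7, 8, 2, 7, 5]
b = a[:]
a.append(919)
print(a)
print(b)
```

Key concept: slice [:] creates copy.
Step by step:
`a = [7, 8, 2, 7, 5]` → a = [7, 8, 2, 7, 5]
`b = a[:]` → b = [7, 8, 2, 7, 5]
`a.append(919)` → a = [7, 8, 2, 7, 5, 919]
`print(a)` → prints [7, 8, 2, 7, 5, 919]
`print(b)` → prints [7, 8, 2, 7, 5]

Answer:
[7, 8, 2, 7, 5, 919]
[7, 8, 2, 7, 5]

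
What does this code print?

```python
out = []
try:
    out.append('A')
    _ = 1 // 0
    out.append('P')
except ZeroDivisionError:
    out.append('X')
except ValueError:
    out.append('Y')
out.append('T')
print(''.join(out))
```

Execution trace: 'A' (try body) → 'X' (except ZeroDivisionError) → 'T' (after the try/except). Output: AXT

Answer: AXT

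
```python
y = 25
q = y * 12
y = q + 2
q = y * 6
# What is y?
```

Trace:
`y = 25` → y = 25
`q = y * 12` → q = 300
`y = q + 2` → y = 302
`q = y * 6` → q = 1812
So y = 302

Answer: 302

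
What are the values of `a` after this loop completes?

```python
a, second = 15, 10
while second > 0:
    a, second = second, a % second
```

GCD of 15 and 10
`a` takes the values: 15 → 10 → 5

Answer: 5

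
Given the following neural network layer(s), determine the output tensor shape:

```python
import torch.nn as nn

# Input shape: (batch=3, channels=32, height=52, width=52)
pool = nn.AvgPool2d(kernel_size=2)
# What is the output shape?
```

Input: (3, 32, 52, 52) -> Output: (3, 32, 26, 26)

Answer: (3, 32, 26, 26)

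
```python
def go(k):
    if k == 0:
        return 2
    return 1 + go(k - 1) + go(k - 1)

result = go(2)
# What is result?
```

go(k) = 1 + 2·go(k-1), go(0)=2. Closed form: (2+1)·2^2 - 1 = 11.

Answer: 11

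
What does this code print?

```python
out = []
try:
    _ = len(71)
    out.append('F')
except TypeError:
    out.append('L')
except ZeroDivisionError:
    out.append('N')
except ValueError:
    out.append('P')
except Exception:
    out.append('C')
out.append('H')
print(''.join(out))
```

Execution trace: 'L' (except TypeError) → 'H' (after the try/except). Output: LH

Answer: LH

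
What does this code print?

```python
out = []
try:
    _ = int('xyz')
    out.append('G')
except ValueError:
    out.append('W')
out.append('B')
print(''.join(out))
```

Execution trace: 'W' (except ValueError) → 'B' (after the try/except). Output: WB

Answer: WB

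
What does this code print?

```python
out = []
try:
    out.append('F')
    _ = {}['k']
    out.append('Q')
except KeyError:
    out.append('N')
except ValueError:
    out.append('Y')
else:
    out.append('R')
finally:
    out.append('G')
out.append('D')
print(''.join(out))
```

Execution trace: 'F' (try body) → 'N' (except KeyError) → 'G' (finally) → 'D' (after the try/except). Output: FNGD

Answer: FNGD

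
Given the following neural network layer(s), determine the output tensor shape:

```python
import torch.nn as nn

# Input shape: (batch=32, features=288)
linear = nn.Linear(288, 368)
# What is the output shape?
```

Input: (32, 288) -> Output: (32, 368)

Answer: (32, 368)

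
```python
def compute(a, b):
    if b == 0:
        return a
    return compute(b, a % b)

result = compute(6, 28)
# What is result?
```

compute(6, 28) -> compute(28, 6) -> compute(6, 4) -> compute(4, 2) -> compute(2, 0) -> 2

Answer: 2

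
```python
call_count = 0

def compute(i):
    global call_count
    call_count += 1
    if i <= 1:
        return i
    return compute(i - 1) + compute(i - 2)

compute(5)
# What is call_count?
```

Calls(i) = 1 + Calls(i-1) + Calls(i-2); Calls(0)=Calls(1)=1. For i=5 this gives 15.

Answer: 15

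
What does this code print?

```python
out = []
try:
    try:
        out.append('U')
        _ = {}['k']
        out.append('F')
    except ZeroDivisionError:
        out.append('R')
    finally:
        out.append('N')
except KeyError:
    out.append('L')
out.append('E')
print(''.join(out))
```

Execution trace: 'U' (inner try body) → 'N' (inner finally) → 'L' (outer except KeyError) → 'E' (after the try/except). Output: UNLE

Answer: UNLE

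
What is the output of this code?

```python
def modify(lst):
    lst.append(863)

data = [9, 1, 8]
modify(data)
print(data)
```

Key concept: function modifies passed list.
Step by step:
`data = [9, 1, 8]` → data = [9, 1, 8]
`modify(data)` → data = [9, 1, 8, 863]
`print(data)` → prints [9, 1, 8, 863]

Answer: [9, 1, 8, 863]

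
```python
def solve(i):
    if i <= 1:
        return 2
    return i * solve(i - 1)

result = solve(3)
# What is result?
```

solve(3) = 3 * 2 * 2 = 12

Answer: 12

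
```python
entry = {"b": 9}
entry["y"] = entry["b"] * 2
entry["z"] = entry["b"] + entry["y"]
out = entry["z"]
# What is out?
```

Trace:
`entry = {"b": 9}` → entry = {'b': 9}
`entry["y"] = entry["b"] * 2` → entry = {'b': 9, 'y': 18}
`entry["z"] = entry["b"] + entry["y"]` → entry = {'b': 9, 'y': 18, 'z': 27}
`out = entry["z"]` → out = 27
So out = 27

Answer: 27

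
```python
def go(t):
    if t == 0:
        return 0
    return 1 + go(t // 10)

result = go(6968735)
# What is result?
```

Count of digits of 6968735: 7

Answer: 7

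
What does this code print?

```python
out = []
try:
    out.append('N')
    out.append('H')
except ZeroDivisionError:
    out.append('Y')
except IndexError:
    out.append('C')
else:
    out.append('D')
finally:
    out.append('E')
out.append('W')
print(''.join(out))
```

Execution trace: 'N' (try body) → 'H' (try body, no exception) → 'D' (else) → 'E' (finally) → 'W' (after the try/except). Output: NHDEW

Answer: NHDEW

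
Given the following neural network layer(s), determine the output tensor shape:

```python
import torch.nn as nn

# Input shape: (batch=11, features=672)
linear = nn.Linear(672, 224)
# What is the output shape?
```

Input: (11, 672) -> Output: (11, 224)

Answer: (11, 224)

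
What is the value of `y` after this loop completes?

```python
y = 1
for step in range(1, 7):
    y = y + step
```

Start at 1, add 1 through 6
`y` takes the values: 1 → 2 → 4 → 7 → 11 → 16 → 22

Answer: 22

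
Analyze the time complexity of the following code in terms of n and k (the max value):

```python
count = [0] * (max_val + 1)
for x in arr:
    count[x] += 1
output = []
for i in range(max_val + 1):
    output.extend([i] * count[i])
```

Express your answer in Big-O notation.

This is Counting sort (k = max value). Time complexity: O(n + k).

Answer: O(n + k)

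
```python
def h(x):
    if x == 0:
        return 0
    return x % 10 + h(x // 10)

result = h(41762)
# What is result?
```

Sum of digits of 41762: 2 + 6 + 7 + 1 + 4 = 20

Answer: 20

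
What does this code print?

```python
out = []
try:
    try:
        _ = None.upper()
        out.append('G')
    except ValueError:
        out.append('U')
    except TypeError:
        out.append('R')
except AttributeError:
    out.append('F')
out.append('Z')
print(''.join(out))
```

Execution trace: 'F' (outer except AttributeError) → 'Z' (after the try/except). Output: FZ

Answer: FZ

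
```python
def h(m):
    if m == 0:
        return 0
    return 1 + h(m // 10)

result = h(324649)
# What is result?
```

Count of digits of 324649: 6

Answer: 6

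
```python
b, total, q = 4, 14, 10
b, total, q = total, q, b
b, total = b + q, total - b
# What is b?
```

Trace:
`b, total, q = 4, 14, 10` → b = 4; total = 14; q = 10
`b, total, q = total, q, b` → b = 14; total = 10; q = 4
`b, total = b + q, total - b` → b = 18; total = -4
So b = 18

Answer: 18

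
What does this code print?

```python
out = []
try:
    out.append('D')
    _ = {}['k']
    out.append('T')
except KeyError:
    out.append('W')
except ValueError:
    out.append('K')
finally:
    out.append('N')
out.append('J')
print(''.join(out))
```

Execution trace: 'D' (try body) → 'W' (except KeyError) → 'N' (finally) → 'J' (after the try/except). Output: DWNJ

Answer: DWNJ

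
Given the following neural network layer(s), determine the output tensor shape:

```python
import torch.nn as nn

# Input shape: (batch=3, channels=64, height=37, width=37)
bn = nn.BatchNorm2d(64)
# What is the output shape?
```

Input: (3, 64, 37, 37) -> Output: (3, 64, 37, 37)

Answer: (3, 64, 37, 37)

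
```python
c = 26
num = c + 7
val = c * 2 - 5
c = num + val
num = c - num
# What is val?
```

Trace:
`c = 26` → c = 26
`num = c + 7` → num = 33
`val = c * 2 - 5` → val = 47
`c = num + val` → c = 80
`num = c - num` → num = 47
So val = 47

Answer: 47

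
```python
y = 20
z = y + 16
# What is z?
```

Trace:
`y = 20` → y = 20
`z = y + 16` → z = 36
So z = 36

Answer: 36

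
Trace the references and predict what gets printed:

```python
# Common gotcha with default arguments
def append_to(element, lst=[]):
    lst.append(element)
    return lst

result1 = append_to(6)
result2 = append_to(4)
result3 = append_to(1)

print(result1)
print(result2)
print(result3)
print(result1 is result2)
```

Key concept: mutable default argument gotcha.
Step by step:
`result1 = append_to(6)` → result1 = [6]
`result2 = append_to(4)` → result1 = [6, 4] (same object as result2); result2 = [6, 4] (same object as result1)
`result3 = append_to(1)` → result1 = [6, 4, 1] (same object as result2, result3); result2 = [6, 4, 1] (same object as result1, result3); result3 = [6, 4, 1] (same object as result1, result2)
`print(result1)` → prints [6, 4, 1]
`print(result2)` → prints [6, 4, 1]
`print(result3)` → prints [6, 4, 1]
`print(result1 is result2)` → prints True

Answer:
[6, 4, 1]
[6, 4, 1]
[6, 4, 1]
True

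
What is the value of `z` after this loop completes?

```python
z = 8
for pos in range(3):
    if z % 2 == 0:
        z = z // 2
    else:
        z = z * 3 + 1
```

Collatz-style transformation from 8
`z` takes the values: 8 → 4 → 2 → 1

Answer: 1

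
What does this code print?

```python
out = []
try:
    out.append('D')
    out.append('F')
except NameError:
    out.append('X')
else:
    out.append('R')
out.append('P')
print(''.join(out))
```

Execution trace: 'D' (try body) → 'F' (try body, no exception) → 'R' (else) → 'P' (after the try/except). Output: DFRP

Answer: DFRP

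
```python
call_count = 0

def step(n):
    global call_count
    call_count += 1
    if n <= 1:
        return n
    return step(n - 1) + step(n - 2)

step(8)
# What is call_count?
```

Calls(n) = 1 + Calls(n-1) + Calls(n-2); Calls(0)=Calls(1)=1. For n=8 this gives 67.

Answer: 67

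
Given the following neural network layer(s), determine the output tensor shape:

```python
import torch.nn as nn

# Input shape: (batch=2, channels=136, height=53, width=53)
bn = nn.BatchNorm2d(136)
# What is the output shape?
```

Input: (2, 136, 53, 53) -> Output: (2, 136, 53, 53)

Answer: (2, 136, 53, 53)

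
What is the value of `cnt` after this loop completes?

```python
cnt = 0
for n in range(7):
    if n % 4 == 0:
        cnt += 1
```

Count numbers divisible by 4 in range(7)
`cnt` takes the values: 0 → 1 → 2

Answer: 2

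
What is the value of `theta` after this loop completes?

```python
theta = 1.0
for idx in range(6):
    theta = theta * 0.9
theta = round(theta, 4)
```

Exponential decay: 1.0 * 0.9^6
`theta` takes the values: 1.0 → 0.9 → 0.81 → 0.729 → 0.6561 → 0.59049 → 0.531441 → 0.5314

Answer: 0.5314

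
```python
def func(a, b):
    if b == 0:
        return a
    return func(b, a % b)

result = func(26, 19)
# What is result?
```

func(26, 19) -> func(19, 7) -> func(7, 5) -> func(5, 2) -> func(2, 1) -> func(1, 0) -> 1

Answer: 1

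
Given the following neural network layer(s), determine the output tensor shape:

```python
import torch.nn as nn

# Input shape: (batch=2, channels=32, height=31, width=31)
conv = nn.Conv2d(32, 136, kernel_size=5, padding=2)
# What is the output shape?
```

Input: (2, 32, 31, 31) -> Output: (2, 136, 31, 31)

Answer: (2, 136, 31, 31)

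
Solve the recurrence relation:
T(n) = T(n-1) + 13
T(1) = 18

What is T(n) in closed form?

Unrolling: T(n) = T(1) + 13·(n-1) = 18 + 13(n-1) = 13n + 5.

Answer: T(n) = 13n + 5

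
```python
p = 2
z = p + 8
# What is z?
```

Trace:
`p = 2` → p = 2
`z = p + 8` → z = 10
So z = 10

Answer: 10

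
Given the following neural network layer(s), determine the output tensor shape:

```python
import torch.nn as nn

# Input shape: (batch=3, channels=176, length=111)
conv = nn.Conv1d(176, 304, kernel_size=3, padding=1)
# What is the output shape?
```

Input: (3, 176, 111) -> Output: (3, 304, 111)

Answer: (3, 304, 111)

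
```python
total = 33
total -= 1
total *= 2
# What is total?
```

Trace:
`total = 33` → total = 33
`total -= 1` → total = 32
`total *= 2` → total = 64
So total = 64

Answer: 64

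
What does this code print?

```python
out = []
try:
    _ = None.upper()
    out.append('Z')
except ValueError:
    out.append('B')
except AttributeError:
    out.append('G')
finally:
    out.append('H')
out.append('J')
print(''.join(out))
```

Execution trace: 'G' (except AttributeError) → 'H' (finally) → 'J' (after the try/except). Output: GHJ

Answer: GHJ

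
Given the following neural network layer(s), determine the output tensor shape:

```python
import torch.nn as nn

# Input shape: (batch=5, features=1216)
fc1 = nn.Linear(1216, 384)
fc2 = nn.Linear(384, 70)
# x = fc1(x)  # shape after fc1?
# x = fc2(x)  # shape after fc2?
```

Input: (5, 1216) -> after fc1: (5, 384) -> Output: (5, 70)

Answer: (5, 70)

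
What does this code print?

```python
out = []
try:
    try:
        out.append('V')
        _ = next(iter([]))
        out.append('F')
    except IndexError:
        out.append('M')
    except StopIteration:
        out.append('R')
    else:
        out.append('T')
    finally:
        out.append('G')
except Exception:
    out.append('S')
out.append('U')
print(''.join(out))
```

Execution trace: 'V' (inner try body) → 'R' (inner except StopIteration) → 'G' (inner finally) → 'U' (after the try/except). Output: VRGU

Answer: VRGU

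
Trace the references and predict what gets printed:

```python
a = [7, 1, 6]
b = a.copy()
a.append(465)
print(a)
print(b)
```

Key concept: list.copy() creates independent copy.
Step by step:
`a = [7, 1, 6]` → a = [7, 1, 6]
`b = a.copy()` → b = [7, 1, 6]
`a.append(465)` → a = [7, 1, 6, 465]
`print(a)` → prints [7, 1, 6, 465]
`print(b)` → prints [7, 1, 6]

Answer:
[7, 1, 6, 465]
[7, 1, 6]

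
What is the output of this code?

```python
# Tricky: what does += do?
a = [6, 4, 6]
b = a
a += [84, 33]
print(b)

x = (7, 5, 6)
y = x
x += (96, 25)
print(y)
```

Key concept: += behavior differs for mutable vs immutable.
Step by step:
`a = [6, 4, 6]` → a = [6, 4, 6]
`b = a` → b = [6, 4, 6] (same object as a)
`a += [84, 33]` → a = [6, 4, 6, 84, 33] (same object as b); b = [6, 4, 6, 84, 33] (same object as a)
`print(b)` → prints [6, 4, 6, 84, 33]
`x = (7, 5, 6)` → x = (7, 5, 6)
`y = x` → y = (7, 5, 6)
`x += (96, 25)` → x = (7, 5, 6, 96, 25)
`print(y)` → prints (7, 5, 6)

Answer:
[6, 4, 6, 84, 33]
(7, 5, 6)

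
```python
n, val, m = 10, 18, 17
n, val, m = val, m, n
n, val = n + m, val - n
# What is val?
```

Trace:
`n, val, m = 10, 18, 17` → n = 10; val = 18; m = 17
`n, val, m = val, m, n` → n = 18; val = 17; m = 10
`n, val = n + m, val - n` → n = 28; val = -1
So val = -1

Answer: -1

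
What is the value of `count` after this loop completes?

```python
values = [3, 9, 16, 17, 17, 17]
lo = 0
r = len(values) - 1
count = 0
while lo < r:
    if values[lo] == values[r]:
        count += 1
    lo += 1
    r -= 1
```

Count matching pairs from ends
`count` takes the values: 0

Answer: 0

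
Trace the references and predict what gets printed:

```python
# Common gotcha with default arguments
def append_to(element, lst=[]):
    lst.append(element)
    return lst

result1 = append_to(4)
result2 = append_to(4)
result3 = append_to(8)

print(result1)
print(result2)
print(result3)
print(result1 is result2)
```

Key concept: mutable default argument gotcha.
Step by step:
`result1 = append_to(4)` → result1 = [4]
`result2 = append_to(4)` → result1 = [4, 4] (same object as result2); result2 = [4, 4] (same object as result1)
`result3 = append_to(8)` → result1 = [4, 4, 8] (same object as result2, result3); result2 = [4, 4, 8] (same object as result1, result3); result3 = [4, 4, 8] (same object as result1, result2)
`print(result1)` → prints [4, 4, 8]
`print(result2)` → prints [4, 4, 8]
`print(result3)` → prints [4, 4, 8]
`print(result1 is result2)` → prints True

Answer:
[4, 4, 8]
[4, 4, 8]
[4, 4, 8]
True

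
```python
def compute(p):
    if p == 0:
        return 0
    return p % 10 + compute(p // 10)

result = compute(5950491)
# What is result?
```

Sum of digits of 5950491: 1 + 9 + 4 + 0 + 5 + 9 + 5 = 33

Answer: 33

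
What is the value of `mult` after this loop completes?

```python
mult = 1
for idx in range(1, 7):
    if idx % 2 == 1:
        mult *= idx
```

Product of odd numbers 1 to 6
`mult` takes the values: 1 → 3 → 15

Answer: 15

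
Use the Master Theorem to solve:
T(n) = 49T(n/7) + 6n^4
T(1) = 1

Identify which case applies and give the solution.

a=49, b=7, f(n)=6n^4. log_7(49) = 2. Since c=4 > 2 and the regularity condition holds (49(n/7)^4 = (49/7^4)n^4 with 49/7^4 < 1), Case 3 applies: T(n) = Θ(f(n)) = O(n^4).

Answer: O(n^4) - Case 3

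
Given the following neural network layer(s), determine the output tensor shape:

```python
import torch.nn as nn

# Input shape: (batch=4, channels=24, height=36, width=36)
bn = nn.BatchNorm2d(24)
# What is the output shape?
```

Input: (4, 24, 36, 36) -> Output: (4, 24, 36, 36)

Answer: (4, 24, 36, 36)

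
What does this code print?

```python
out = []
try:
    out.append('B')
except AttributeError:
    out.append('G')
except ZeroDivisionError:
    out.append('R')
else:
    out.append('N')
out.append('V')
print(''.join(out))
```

Execution trace: 'B' (try body, no exception) → 'N' (else) → 'V' (after the try/except). Output: BNV

Answer: BNV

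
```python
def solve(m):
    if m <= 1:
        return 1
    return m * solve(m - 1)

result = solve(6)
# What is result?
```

solve(6) = 6 * 5 * 4 * 3 * 2 * 1 = 720

Answer: 720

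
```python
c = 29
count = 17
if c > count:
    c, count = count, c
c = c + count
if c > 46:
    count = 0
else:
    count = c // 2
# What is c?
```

Trace:
`c = 29` → c = 29
`count = 17` → count = 17
`if c > count: ...` → c > count is True → c = 17; count = 29
`c = c + count` → c = 46
`if c > 46: ...` → c > 46 is False, take else branch → count = 23
So c = 46

Answer: 46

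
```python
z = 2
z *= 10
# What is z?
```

Trace:
`z = 2` → z = 2
`z *= 10` → z = 20
So z = 20

Answer: 20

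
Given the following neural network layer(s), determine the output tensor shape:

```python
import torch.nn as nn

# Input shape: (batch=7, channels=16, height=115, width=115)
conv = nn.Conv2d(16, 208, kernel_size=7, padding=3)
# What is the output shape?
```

Input: (7, 16, 115, 115) -> Output: (7, 208, 115, 115)

Answer: (7, 208, 115, 115)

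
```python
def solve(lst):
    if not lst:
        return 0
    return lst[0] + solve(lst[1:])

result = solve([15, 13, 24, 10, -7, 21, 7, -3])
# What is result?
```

15 + 13 + 24 + 10 + (-7) + 21 + 7 + (-3) + 0 = 80

Answer: 80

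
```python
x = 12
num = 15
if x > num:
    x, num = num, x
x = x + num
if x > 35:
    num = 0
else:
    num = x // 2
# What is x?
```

Trace:
`x = 12` → x = 12
`num = 15` → num = 15
`if x > num: ...` → x > num is False → no variable changes
`x = x + num` → x = 27
`if x > 35: ...` → x > 35 is False, take else branch → num = 13
So x = 27

Answer: 27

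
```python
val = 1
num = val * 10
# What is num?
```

Trace:
`val = 1` → val = 1
`num = val * 10` → num = 10
So num = 10

Answer: 10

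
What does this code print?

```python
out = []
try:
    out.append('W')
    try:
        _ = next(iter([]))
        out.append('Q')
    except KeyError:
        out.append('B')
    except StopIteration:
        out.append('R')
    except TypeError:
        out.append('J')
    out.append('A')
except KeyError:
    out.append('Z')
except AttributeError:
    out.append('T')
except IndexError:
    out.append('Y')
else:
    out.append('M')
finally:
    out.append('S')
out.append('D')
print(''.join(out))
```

Execution trace: 'W' (try body) → 'R' (inner except StopIteration) → 'A' (try body, no exception) → 'M' (else) → 'S' (finally) → 'D' (after the try/except). Output: WRAMSD

Answer: WRAMSD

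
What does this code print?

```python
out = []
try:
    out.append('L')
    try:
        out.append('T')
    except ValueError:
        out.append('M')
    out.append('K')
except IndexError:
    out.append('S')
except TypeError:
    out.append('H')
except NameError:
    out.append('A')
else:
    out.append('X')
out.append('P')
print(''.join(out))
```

Execution trace: 'L' (try body) → 'T' (inner try body, no exception) → 'K' (try body, no exception) → 'X' (else) → 'P' (after the try/except). Output: LTKXP

Answer: LTKXP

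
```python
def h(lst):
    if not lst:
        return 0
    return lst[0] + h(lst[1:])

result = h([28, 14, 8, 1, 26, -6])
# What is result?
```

28 + 14 + 8 + 1 + 26 + (-6) + 0 = 71

Answer: 71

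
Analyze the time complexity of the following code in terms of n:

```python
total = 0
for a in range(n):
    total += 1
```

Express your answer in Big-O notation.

Each loop level contributes: n. Multiplying the contributions gives O(n).

Answer: O(n)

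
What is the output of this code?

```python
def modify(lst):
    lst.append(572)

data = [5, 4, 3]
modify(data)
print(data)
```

Key concept: function modifies passed list.
Step by step:
`data = [5, 4, 3]` → data = [5, 4, 3]
`modify(data)` → data = [5, 4, 3, 572]
`print(data)` → prints [5, 4, 3, 572]

Answer: [5, 4, 3, 572]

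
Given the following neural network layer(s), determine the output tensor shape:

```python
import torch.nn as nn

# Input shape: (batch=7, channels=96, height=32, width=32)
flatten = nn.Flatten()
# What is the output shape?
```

Input: (7, 96, 32, 32) -> Output: (7, 98304)

Answer: (7, 98304)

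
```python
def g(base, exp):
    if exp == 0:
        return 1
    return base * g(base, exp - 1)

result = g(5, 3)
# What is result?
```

g(5, 3) = 5 * 5 * 5 = 125

Answer: 125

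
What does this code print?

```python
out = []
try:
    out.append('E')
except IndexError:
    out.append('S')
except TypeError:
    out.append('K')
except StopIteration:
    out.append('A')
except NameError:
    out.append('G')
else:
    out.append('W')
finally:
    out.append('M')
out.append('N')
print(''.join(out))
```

Execution trace: 'E' (try body, no exception) → 'W' (else) → 'M' (finally) → 'N' (after the try/except). Output: EWMN

Answer: EWMN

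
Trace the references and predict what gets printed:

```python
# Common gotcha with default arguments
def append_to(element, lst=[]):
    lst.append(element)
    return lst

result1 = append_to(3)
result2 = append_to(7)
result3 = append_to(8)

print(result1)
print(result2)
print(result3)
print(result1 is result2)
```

Key concept: mutable default argument gotcha.
Step by step:
`result1 = append_to(3)` → result1 = [3]
`result2 = append_to(7)` → result1 = [3, 7] (same object as result2); result2 = [3, 7] (same object as result1)
`result3 = append_to(8)` → result1 = [3, 7, 8] (same object as result2, result3); result2 = [3, 7, 8] (same object as result1, result3); result3 = [3, 7, 8] (same object as result1, result2)
`print(result1)` → prints [3, 7, 8]
`print(result2)` → prints [3, 7, 8]
`print(result3)` → prints [3, 7, 8]
`print(result1 is result2)` → prints True

Answer:
[3, 7, 8]
[3, 7, 8]
[3, 7, 8]
True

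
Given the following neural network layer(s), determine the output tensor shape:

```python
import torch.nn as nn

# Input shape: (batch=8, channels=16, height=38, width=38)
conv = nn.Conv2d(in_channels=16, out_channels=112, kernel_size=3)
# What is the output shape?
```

Input: (8, 16, 38, 38) -> Output: (8, 112, 36, 36)

Answer: (8, 112, 36, 36)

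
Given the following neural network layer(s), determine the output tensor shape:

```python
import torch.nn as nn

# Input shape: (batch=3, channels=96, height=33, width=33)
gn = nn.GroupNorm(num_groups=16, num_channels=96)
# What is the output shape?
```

Input: (3, 96, 33, 33) -> Output: (3, 96, 33, 33)

Answer: (3, 96, 33, 33)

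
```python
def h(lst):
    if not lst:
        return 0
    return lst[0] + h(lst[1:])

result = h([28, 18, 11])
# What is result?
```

28 + 18 + 11 + 0 = 57

Answer: 57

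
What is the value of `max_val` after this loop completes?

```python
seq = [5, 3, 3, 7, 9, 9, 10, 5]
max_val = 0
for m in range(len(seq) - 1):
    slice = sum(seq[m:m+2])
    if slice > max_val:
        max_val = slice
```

Max sum of 2-element window in [5, 3, 3, 7, 9, 9, 10, 5]
`max_val` takes the values: 0 → 8 → 10 → 16 → 18 → 19

Answer: 19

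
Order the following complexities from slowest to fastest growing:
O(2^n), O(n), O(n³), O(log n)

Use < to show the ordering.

Ordered by growth rate: O(log n) < O(n) < O(n³) < O(2^n)

Answer: O(log n) < O(n) < O(n³) < O(2^n)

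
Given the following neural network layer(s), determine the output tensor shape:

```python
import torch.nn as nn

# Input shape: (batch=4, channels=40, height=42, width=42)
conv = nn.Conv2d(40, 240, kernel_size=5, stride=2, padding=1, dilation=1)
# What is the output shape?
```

Input: (4, 40, 42, 42) -> Output: (4, 240, 20, 20)

Answer: (4, 240, 20, 20)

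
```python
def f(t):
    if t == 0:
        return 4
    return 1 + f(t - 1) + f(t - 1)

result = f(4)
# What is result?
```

f(t) = 1 + 2·f(t-1), f(0)=4. Closed form: (4+1)·2^4 - 1 = 79.

Answer: 79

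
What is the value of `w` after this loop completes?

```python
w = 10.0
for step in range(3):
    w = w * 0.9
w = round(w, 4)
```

Exponential decay: 10.0 * 0.9^3
`w` takes the values: 10.0 → 9.0 → 8.1 → 7.29

Answer: 7.29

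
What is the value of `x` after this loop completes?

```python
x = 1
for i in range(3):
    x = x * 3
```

Multiply by 3, 3 times: 1 * 3^3 = 27
`x` takes the values: 1 → 3 → 9 → 27

Answer: 27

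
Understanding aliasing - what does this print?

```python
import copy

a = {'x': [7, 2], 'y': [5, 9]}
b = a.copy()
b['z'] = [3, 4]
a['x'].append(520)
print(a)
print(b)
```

Key concept: shallow copy of dict with mutable values.
Step by step:
`a = {'x': [7, 2], 'y': [5, 9]}` → a = {'x': [7, 2], 'y': [5, 9]}
`b = a.copy()` → b = {'x': [7, 2], 'y': [5, 9]}
`b['z'] = [3, 4]` → b = {'x': [7, 2], 'y': [5, 9], 'z': [3, 4]}
`a['x'].append(520)` → a = {'x': [7, 2, 520], 'y': [5, 9]}; b = {'x': [7, 2, 520], 'y': [5, 9], 'z': [3, 4]}
`print(a)` → prints {'x': [7, 2, 520], 'y': [5, 9]}
`print(b)` → prints {'x': [7, 2, 520], 'y': [5, 9], 'z': [3, 4]}

Answer:
{'x': [7, 2, 520], 'y': [5, 9]}
{'x': [7, 2, 520], 'y': [5, 9], 'z': [3, 4]}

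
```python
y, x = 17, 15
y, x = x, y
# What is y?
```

Trace:
`y, x = 17, 15` → y = 17; x = 15
`y, x = x, y` → y = 15; x = 17
So y = 15

Answer: 15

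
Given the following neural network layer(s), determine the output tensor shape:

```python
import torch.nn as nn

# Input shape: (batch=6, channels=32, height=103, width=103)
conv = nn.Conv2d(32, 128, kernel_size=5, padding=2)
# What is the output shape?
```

Input: (6, 32, 103, 103) -> Output: (6, 128, 103, 103)

Answer: (6, 128, 103, 103)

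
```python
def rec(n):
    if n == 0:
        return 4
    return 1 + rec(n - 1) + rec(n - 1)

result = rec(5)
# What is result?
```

rec(n) = 1 + 2·rec(n-1), rec(0)=4. Closed form: (4+1)·2^5 - 1 = 159.

Answer: 159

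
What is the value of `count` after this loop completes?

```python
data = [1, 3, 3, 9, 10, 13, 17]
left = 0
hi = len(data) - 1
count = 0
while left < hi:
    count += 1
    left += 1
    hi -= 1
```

Iterations until pointers meet (list length 7)
`count` takes the values: 0 → 1 → 2 → 3

Answer: 3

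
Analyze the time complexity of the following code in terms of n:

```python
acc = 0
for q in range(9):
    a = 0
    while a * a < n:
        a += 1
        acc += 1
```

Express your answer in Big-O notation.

Each loop level contributes: 1 × √n. Multiplying the contributions gives O(√n).

Answer: O(√n)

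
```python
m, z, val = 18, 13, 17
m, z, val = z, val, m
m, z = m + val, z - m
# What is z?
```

Trace:
`m, z, val = 18, 13, 17` → m = 18; z = 13; val = 17
`m, z, val = z, val, m` → m = 13; z = 17; val = 18
`m, z = m + val, z - m` → m = 31; z = 4
So z = 4

Answer: 4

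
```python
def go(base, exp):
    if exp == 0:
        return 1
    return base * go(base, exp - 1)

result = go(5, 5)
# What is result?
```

go(5, 5) = 5 * 5 * 5 * 5 * 5 = 3125

Answer: 3125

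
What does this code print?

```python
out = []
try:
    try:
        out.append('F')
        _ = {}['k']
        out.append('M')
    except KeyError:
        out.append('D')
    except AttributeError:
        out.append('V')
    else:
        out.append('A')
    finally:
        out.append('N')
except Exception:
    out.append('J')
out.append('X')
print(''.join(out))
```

Execution trace: 'F' (inner try body) → 'D' (inner except KeyError) → 'N' (inner finally) → 'X' (after the try/except). Output: FDNX

Answer: FDNX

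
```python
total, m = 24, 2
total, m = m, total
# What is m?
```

Trace:
`total, m = 24, 2` → total = 24; m = 2
`total, m = m, total` → total = 2; m = 24
So m = 24

Answer: 24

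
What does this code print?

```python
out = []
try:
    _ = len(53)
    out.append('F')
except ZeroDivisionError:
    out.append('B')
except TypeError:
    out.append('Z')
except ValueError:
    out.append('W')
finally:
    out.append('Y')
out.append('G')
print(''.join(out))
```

Execution trace: 'Z' (except TypeError) → 'Y' (finally) → 'G' (after the try/except). Output: ZYG

Answer: ZYG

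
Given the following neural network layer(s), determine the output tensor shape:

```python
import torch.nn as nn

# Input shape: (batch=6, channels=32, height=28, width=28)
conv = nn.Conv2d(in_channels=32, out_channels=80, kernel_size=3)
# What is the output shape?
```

Input: (6, 32, 28, 28) -> Output: (6, 80, 26, 26)

Answer: (6, 80, 26, 26)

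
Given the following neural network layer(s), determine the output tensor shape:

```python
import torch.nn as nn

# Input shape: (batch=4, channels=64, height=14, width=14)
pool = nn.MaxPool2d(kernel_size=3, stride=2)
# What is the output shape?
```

Input: (4, 64, 14, 14) -> Output: (4, 64, 6, 6)

Answer: (4, 64, 6, 6)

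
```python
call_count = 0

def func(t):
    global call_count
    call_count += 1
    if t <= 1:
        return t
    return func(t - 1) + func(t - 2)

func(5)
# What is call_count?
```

Calls(t) = 1 + Calls(t-1) + Calls(t-2); Calls(0)=Calls(1)=1. For t=5 this gives 15.

Answer: 15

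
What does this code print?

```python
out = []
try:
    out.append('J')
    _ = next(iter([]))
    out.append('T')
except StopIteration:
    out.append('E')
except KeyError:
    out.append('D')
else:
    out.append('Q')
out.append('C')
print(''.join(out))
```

Execution trace: 'J' (try body) → 'E' (except StopIteration) → 'C' (after the try/except). Output: JEC

Answer: JEC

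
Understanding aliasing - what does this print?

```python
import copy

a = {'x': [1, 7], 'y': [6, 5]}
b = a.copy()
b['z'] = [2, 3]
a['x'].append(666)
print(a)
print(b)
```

Key concept: shallow copy of dict with mutable values.
Step by step:
`a = {'x': [1, 7], 'y': [6, 5]}` → a = {'x': [1, 7], 'y': [6, 5]}
`b = a.copy()` → b = {'x': [1, 7], 'y': [6, 5]}
`b['z'] = [2, 3]` → b = {'x': [1, 7], 'y': [6, 5], 'z': [2, 3]}
`a['x'].append(666)` → a = {'x': [1, 7, 666], 'y': [6, 5]}; b = {'x': [1, 7, 666], 'y': [6, 5], 'z': [2, 3]}
`print(a)` → prints {'x': [1, 7, 666], 'y': [6, 5]}
`print(b)` → prints {'x': [1, 7, 666], 'y': [6, 5], 'z': [2, 3]}

Answer:
{'x': [1, 7, 666], 'y': [6, 5]}
{'x': [1, 7, 666], 'y': [6, 5], 'z': [2, 3]}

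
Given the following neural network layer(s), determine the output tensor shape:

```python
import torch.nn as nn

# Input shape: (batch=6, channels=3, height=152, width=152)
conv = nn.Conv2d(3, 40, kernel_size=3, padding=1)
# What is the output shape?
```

Input: (6, 3, 152, 152) -> Output: (6, 40, 152, 152)

Answer: (6, 40, 152, 152)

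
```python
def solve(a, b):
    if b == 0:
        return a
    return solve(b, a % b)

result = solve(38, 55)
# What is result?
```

solve(38, 55) -> solve(55, 38) -> solve(38, 17) -> solve(17, 4) -> solve(4, 1) -> solve(1, 0) -> 1

Answer: 1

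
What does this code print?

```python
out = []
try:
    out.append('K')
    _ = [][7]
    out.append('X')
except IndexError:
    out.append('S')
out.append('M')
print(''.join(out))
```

Execution trace: 'K' (try body) → 'S' (except IndexError) → 'M' (after the try/except). Output: KSM

Answer: KSM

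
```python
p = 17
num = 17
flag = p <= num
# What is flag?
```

Trace:
`p = 17` → p = 17
`num = 17` → num = 17
`flag = p <= num` → flag = True
So flag = True

Answer: True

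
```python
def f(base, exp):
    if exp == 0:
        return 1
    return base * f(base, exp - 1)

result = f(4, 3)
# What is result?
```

f(4, 3) = 4 * 4 * 4 = 64

Answer: 64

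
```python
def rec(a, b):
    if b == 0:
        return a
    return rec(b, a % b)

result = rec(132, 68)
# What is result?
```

rec(132, 68) -> rec(68, 64) -> rec(64, 4) -> rec(4, 0) -> 4

Answer: 4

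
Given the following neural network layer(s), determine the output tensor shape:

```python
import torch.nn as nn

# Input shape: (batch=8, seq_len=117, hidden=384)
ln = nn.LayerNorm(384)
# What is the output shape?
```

Input: (8, 117, 384) -> Output: (8, 117, 384)

Answer: (8, 117, 384)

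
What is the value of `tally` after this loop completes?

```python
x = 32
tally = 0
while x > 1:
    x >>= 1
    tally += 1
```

Count right shifts until 1
`tally` takes the values: 0 → 1 → 2 → 3 → 4 → 5

Answer: 5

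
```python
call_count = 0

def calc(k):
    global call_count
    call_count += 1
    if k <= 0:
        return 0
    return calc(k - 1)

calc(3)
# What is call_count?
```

Linear recursion stepping by 1: 4 calls from k=3 down to ≤0.

Answer: 4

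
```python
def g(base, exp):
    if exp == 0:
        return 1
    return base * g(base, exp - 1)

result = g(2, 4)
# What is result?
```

g(2, 4) = 2 * 2 * 2 * 2 = 16

Answer: 16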